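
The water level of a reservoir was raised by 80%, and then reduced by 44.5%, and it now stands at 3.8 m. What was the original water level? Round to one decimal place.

3.8 m

The overall multiplier applied was 1.8 × 0.555 = 0.999.
So the original water level was 3.8 ÷ 0.999 ≈ 3.8 m.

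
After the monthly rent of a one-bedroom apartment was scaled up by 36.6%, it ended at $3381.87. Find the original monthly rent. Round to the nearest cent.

The overall multiplier applied was 1.366.
So the original monthly rent was $3381.87 ÷ 1.366 ≈ $2475.75.

$2475.75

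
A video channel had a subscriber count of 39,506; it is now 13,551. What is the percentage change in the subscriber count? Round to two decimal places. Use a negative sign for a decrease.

-65.70%

Change: 13,551 − 39,506 = -25,955.
Relative to the original: -25,955 ÷ 39,506 ≈ -65.70%.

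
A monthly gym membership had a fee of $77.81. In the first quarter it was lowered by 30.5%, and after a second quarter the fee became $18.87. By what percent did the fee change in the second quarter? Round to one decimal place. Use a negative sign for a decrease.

After the first quarter: $77.81 × 0.695 = $54.07795.
Second-quarter multiplier: $18.87 ÷ $54.07795 ≈ 0.34894.
That is a change of -65.1%.

-65.1%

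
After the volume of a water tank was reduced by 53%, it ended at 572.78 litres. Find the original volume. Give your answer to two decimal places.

1218.68 litres

The overall multiplier applied was 0.47.
So the original volume was 572.78 ÷ 0.47 ≈ 1218.68 litres.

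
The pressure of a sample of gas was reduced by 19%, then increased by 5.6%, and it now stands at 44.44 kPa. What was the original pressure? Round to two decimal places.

51.95 kPa

The overall multiplier applied was 0.81 × 1.056 = 0.85536.
So the original pressure was 44.44 ÷ 0.85536 ≈ 51.95 kPa.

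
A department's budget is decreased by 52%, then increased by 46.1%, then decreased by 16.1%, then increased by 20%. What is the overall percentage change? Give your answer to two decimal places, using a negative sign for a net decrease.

-29.40%

The combined multiplier is 0.48 × 1.461 × 0.839 × 1.2 = 0.706048704.
That corresponds to a decrease of 29.40%.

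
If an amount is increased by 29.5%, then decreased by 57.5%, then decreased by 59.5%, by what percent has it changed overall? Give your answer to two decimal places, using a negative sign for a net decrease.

The combined multiplier is 1.295 × 0.425 × 0.405 = 0.222901875.
That corresponds to a decrease of 77.71%.

-77.71%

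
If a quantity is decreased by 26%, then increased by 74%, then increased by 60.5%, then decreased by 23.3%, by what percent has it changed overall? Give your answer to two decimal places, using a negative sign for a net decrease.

58.51%

The combined multiplier is 0.74 × 1.74 × 1.605 × 0.767 = 1.585080666.
That corresponds to an increase of 58.51%.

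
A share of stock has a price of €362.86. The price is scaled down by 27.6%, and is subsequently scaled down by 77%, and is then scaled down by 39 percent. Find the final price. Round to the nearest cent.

€36.86

27.6% decrease: €362.86 × 0.724 = €262.71064.
Apply the 77% decrease: €262.71064 × 0.23 = €60.4234472.
After the 39% decrease: €60.4234472 × 0.61 = €36.858302792 ≈ €36.86.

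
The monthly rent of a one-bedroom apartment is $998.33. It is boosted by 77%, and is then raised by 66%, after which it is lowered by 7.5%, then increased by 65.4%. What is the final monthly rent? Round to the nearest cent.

77% increase: $998.33 × 1.77 = $1767.0441.
After the 66% increase: $1767.0441 × 1.66 = $2933.293206.
Apply the 7.5% decrease: $2933.293206 × 0.925 = $2713.29621555.
65.4% increase: $2713.29621555 × 1.654 = $4487.7919405197 ≈ $4487.79.

$4487.79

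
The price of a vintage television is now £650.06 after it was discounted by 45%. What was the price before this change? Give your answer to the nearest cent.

The overall multiplier applied was 0.55.
So the original price was £650.06 ÷ 0.55 ≈ £1181.93.

£1181.93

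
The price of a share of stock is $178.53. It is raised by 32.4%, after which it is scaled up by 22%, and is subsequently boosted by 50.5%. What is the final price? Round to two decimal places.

Apply the 32.4% increase: $178.53 × 1.324 = $236.37372.
After the 22% increase: $236.37372 × 1.22 = $288.3759384.
After the 50.5% increase: $288.3759384 × 1.505 = $434.005787292 ≈ $434.01.

$434.01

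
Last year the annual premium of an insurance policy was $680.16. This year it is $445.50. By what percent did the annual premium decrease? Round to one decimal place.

34.5%

Change: $445.50 − $680.16 = -$234.66.
Relative to the original: -$234.66 ÷ $680.16 ≈ -34.5%.
So the annual premium decreased by 34.5%.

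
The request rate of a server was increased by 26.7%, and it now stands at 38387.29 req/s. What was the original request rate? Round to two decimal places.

The overall multiplier applied was 1.267.
So the original request rate was 38387.29 ÷ 1.267 ≈ 30297.78 req/s.

30297.78 req/s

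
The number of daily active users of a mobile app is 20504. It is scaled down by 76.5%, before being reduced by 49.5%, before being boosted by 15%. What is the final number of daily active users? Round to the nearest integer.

2798

76.5% decrease: 20504 × 0.235 = 4818.44.
Apply the 49.5% decrease: 4818.44 × 0.505 = 2433.3122.
15% increase: 2433.3122 × 1.15 = 2798.30903 ≈ 2798.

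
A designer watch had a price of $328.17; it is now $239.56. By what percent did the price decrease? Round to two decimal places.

Change: $239.56 − $328.17 = -$88.61.
Relative to the original: -$88.61 ÷ $328.17 ≈ -27.00%.
So the price decreased by 27.00%.

27.00%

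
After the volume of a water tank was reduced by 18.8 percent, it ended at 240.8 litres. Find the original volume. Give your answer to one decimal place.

The overall multiplier applied was 0.812.
So the original volume was 240.8 ÷ 0.812 ≈ 296.6 litres.

296.6 litres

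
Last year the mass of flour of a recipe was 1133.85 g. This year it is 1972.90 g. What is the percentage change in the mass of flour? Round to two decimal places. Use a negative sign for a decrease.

Change: 1972.90 − 1133.85 = 839.05.
Relative to the original: 839.05 ÷ 1133.85 ≈ 74.00%.

74.00%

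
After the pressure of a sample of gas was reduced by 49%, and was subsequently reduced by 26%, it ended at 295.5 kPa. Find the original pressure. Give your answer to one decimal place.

783.0 kPa

The overall multiplier applied was 0.51 × 0.74 = 0.3774.
So the original pressure was 295.5 ÷ 0.3774 ≈ 783.0 kPa.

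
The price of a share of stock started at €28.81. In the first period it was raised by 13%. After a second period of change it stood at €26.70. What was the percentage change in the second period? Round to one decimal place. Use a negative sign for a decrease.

-18.0%

After the first period: €28.81 × 1.13 = €32.5553.
Second-period multiplier: €26.70 ÷ €32.5553 ≈ 0.82014.
That is a change of -18.0%.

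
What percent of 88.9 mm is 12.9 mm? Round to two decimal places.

12.9 mm ÷ 88.9 mm ≈ 14.51%.

14.51%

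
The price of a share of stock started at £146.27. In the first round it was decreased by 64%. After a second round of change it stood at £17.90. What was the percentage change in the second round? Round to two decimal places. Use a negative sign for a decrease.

After the first round: £146.27 × 0.36 = £52.6572.
Second-round multiplier: £17.90 ÷ £52.6572 ≈ 0.339935.
That is a change of -66.01%.

-66.01%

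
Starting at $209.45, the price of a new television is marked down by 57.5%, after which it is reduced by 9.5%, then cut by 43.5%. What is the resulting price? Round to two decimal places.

Each change multiplies by a factor: 0.425 × 0.905 × 0.565 = 0.217313125.
$209.45 × 0.217313125 = $45.51623403125 ≈ $45.52.

$45.52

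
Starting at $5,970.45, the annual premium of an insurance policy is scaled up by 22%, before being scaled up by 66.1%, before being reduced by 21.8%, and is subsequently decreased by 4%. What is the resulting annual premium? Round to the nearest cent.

Each change multiplies by a factor: 1.22 × 1.661 × 0.782 × 0.96 = 1.5212740224.
$5,970.45 × 1.5212740224 = $9082.69048703808 ≈ $9,082.69.

$9,082.69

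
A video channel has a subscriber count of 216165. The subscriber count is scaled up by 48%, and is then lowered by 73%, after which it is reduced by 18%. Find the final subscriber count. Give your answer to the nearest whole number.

70831

48% increase: 216165 × 1.48 = 319924.2.
After the 73% decrease: 319924.2 × 0.27 = 86379.534.
Apply the 18% decrease: 86379.534 × 0.82 = 70831.21788 ≈ 70831.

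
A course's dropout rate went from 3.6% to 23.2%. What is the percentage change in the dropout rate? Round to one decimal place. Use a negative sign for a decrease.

The change is 23.2 − 3.6 = 19.6 percentage points.
Relative to the original 3.6%, that is 19.6 ÷ 3.6 ≈ 544.4%.

544.4%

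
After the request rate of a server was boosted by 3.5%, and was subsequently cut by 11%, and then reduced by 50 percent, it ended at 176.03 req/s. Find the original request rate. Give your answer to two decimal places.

The overall multiplier applied was 1.035 × 0.89 × 0.5 = 0.460575.
So the original request rate was 176.03 ÷ 0.460575 ≈ 382.20 req/s.

382.20 req/s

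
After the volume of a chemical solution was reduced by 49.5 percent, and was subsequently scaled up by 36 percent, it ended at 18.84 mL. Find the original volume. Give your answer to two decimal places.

27.43 mL

Undoing the 36% increase: 18.84 ÷ 1.36 ≈ 13.852941.
Undoing the 49.5% decrease: 13.852941 ÷ 0.505 ≈ 27.43 mL.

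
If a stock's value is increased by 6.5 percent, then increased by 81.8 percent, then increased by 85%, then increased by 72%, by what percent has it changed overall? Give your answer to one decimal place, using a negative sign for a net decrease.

516.1%

A 6.5% increase multiplies by 1.065.
Then an 81.8% increase: 1.065 × 1.818 = 1.93617.
Then an 85% increase: 1.93617 × 1.85 = 3.5819145.
Then a 72% increase: 3.5819145 × 1.72 = 6.16089294.
Overall factor 6.16089294, i.e. 516.1%.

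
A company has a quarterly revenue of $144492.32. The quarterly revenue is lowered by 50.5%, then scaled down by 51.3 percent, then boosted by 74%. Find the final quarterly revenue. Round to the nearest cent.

Each change multiplies by a factor: 0.495 × 0.487 × 1.74 = 0.4194531.
$144492.32 × 0.4194531 = $60607.751550192 ≈ $60607.75.

$60607.75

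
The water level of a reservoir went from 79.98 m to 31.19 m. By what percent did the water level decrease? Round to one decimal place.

61.0%

Change: 31.19 − 79.98 = -48.79.
Relative to the original: -48.79 ÷ 79.98 ≈ -61.0%.
So the water level decreased by 61.0%.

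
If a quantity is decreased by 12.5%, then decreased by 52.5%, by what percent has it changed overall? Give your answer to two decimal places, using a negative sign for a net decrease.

A 12.5% decrease multiplies by 0.875.
Then a 52.5% decrease: 0.875 × 0.475 = 0.415625.
Overall factor 0.415625, i.e. -58.44%.

-58.44%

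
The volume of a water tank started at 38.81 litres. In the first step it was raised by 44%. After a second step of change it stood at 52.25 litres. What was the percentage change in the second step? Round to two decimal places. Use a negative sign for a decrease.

After the first step: 38.81 × 1.44 = 55.8864.
Second-step multiplier: 52.25 ÷ 55.8864 ≈ 0.934932.
That is a change of -6.51%.

-6.51%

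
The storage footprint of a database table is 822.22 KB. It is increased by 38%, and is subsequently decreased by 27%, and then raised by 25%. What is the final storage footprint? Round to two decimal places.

1035.38 KB

Each change multiplies by a factor: 1.38 × 0.73 × 1.25 = 1.25925.
822.22 × 1.25925 = 1035.380535 ≈ 1035.38.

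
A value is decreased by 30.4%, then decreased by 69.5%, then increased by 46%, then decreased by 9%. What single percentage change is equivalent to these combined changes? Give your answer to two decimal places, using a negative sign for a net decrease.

The combined multiplier is 0.696 × 0.305 × 1.46 × 0.91 = 0.282035208.
That corresponds to a decrease of 71.80%.

-71.80%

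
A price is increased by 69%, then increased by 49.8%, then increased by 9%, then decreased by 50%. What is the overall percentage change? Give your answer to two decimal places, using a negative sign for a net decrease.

The combined multiplier is 1.69 × 1.498 × 1.09 × 0.5 = 1.3797329.
That corresponds to an increase of 37.97%.

37.97%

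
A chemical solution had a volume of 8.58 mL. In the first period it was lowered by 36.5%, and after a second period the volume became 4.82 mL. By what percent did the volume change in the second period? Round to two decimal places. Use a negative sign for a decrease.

After the first period: 8.58 × 0.635 = 5.4483.
Second-period multiplier: 4.82 ÷ 5.4483 ≈ 0.88468.
That is a change of -11.53%.

-11.53%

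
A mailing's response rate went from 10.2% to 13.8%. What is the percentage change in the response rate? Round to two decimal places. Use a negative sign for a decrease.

The change is 13.8 − 10.2 = 3.6 percentage points.
Relative to the original 10.2%, that is 3.6 ÷ 10.2 ≈ 35.29%.

35.29%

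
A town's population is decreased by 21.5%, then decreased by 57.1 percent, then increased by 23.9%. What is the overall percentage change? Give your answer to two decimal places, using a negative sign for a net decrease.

A 21.5% decrease multiplies by 0.785.
Then a 57.1% decrease: 0.785 × 0.429 = 0.336765.
Then a 23.9% increase: 0.336765 × 1.239 = 0.417251835.
Overall factor 0.417251835, i.e. -58.27%.

-58.27%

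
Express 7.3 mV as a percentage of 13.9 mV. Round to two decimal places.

52.52%

7.3 mV ÷ 13.9 mV ≈ 52.52%.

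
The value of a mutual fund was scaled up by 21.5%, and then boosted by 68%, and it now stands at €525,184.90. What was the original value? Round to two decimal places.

€257,292.23

Undoing the 68% increase: €525,184.90 ÷ 1.68 ≈ €312610.059524.
Undoing the 21.5% increase: €312610.059524 ÷ 1.215 ≈ €257,292.23.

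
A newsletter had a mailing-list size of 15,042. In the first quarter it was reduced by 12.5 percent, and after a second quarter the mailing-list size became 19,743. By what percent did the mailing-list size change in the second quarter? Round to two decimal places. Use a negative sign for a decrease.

50.00%

After the first quarter: 15,042 × 0.875 = 13161.75.
Second-quarter multiplier: 19,743 ÷ 13161.75 ≈ 1.500028.
That is a change of 50.00%.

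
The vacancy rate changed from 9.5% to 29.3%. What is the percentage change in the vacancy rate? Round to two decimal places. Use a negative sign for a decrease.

208.42%

The change is 29.3 − 9.5 = 19.8 percentage points.
Relative to the original 9.5%, that is 19.8 ÷ 9.5 ≈ 208.42%.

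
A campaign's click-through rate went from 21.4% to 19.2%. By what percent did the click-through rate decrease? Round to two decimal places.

The change is 19.2 − 21.4 = -2.2 percentage points.
Relative to the original 21.4%, that is -2.2 ÷ 21.4 ≈ -10.28%.
So the click-through rate fell by 10.28%.

10.28%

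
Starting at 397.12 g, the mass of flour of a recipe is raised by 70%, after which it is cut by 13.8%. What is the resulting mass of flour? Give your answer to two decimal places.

After the 70% increase: 397.12 × 1.7 = 675.104.
Apply the 13.8% decrease: 675.104 × 0.862 = 581.939648 ≈ 581.94.

581.94 g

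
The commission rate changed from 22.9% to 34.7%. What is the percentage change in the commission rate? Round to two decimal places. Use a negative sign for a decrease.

51.53%

The change is 34.7 − 22.9 = 11.8 percentage points.
Relative to the original 22.9%, that is 11.8 ÷ 22.9 ≈ 51.53%.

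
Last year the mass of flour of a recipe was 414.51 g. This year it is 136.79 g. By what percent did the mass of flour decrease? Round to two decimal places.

67.00%

Change: 136.79 − 414.51 = -277.72.
Relative to the original: -277.72 ÷ 414.51 ≈ -67.00%.
So the mass of flour decreased by 67.00%.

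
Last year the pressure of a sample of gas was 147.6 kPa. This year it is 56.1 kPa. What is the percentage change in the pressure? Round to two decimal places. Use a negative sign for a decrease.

-61.99%

Change: 56.1 − 147.6 = -91.5.
Relative to the original: -91.5 ÷ 147.6 ≈ -61.99%.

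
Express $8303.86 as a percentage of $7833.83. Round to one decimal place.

$8303.86 ÷ $7833.83 ≈ 106.0%.

106.0%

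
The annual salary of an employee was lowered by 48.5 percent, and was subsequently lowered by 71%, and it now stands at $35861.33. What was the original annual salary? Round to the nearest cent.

$240116.04

Undoing the 71% decrease: $35861.33 ÷ 0.29 ≈ $123659.758621.
Undoing the 48.5% decrease: $123659.758621 ÷ 0.515 ≈ $240116.04.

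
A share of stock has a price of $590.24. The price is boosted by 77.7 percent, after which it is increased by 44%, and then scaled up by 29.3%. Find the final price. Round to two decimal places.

$1952.89

Each change multiplies by a factor: 1.777 × 1.44 × 1.293 = 3.30863184.
$590.24 × 3.30863184 = $1952.8868572416 ≈ $1952.89.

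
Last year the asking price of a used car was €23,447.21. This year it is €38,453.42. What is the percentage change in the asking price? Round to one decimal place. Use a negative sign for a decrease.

64.0%

Change: €38,453.42 − €23,447.21 = €15,006.21.
Relative to the original: €15,006.21 ÷ €23,447.21 ≈ 64.0%.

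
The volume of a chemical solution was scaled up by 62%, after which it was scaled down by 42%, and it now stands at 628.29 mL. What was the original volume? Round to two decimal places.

The overall multiplier applied was 1.62 × 0.58 = 0.9396.
So the original volume was 628.29 ÷ 0.9396 ≈ 668.68 mL.

668.68 mL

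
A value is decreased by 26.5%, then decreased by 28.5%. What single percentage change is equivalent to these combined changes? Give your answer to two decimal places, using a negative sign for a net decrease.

A 26.5% decrease multiplies by 0.735.
Then a 28.5% decrease: 0.735 × 0.715 = 0.525525.
Overall factor 0.525525, i.e. -47.45%.

-47.45%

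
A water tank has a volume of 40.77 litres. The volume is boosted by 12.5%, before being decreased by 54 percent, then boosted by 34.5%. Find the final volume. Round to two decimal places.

Each change multiplies by a factor: 1.125 × 0.46 × 1.345 = 0.6960375.
40.77 × 0.6960375 = 28.377448875 ≈ 28.38.

28.38 litres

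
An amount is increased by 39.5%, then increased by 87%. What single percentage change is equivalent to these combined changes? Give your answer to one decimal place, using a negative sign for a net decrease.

160.9%

The combined multiplier is 1.395 × 1.87 = 2.60865.
That corresponds to an increase of 160.9%.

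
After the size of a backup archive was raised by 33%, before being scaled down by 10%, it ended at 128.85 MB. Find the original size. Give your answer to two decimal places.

The overall multiplier applied was 1.33 × 0.9 = 1.197.
So the original size was 128.85 ÷ 1.197 ≈ 107.64 MB.

107.64 MB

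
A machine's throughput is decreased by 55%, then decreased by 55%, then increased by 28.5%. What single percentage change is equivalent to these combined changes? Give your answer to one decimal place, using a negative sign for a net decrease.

The combined multiplier is 0.45 × 0.45 × 1.285 = 0.2602125.
That corresponds to a decrease of 74.0%.

-74.0%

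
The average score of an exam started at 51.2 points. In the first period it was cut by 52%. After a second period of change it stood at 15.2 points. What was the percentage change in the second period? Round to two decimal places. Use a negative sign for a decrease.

-38.15%

After the first period: 51.2 × 0.48 = 24.576.
Second-period multiplier: 15.2 ÷ 24.576 ≈ 0.61849.
That is a change of -38.15%.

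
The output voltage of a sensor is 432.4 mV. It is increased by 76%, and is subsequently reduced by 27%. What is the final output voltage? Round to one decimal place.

555.5 mV

Each change multiplies by a factor: 1.76 × 0.73 = 1.2848.
432.4 × 1.2848 = 555.54752 ≈ 555.5.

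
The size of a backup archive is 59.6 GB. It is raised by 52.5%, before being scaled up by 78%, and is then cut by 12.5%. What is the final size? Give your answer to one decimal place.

141.6 GB

Each change multiplies by a factor: 1.525 × 1.78 × 0.875 = 2.3751875.
59.6 × 2.3751875 = 141.561175 ≈ 141.6.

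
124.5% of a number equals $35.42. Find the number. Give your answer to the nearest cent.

$28.45

$35.42 ÷ 1.245 ≈ $28.45.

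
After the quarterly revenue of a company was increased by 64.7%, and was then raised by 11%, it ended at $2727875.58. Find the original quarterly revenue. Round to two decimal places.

$1492134.53

Undoing the 11% increase: $2727875.58 ÷ 1.11 ≈ $2457545.567568.
Undoing the 64.7% increase: $2457545.567568 ÷ 1.647 ≈ $1492134.53.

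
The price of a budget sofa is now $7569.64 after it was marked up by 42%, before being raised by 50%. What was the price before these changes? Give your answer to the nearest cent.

$3553.82

Undoing the 50% increase: $7569.64 ÷ 1.5 ≈ $5046.426667.
Undoing the 42% increase: $5046.426667 ÷ 1.42 ≈ $3553.82.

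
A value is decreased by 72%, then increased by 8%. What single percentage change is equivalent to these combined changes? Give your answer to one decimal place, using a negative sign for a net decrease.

-69.8%

The combined multiplier is 0.28 × 1.08 = 0.3024.
That corresponds to a decrease of 69.8%.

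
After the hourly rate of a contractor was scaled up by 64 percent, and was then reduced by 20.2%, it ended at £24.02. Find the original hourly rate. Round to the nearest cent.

The overall multiplier applied was 1.64 × 0.798 = 1.30872.
So the original hourly rate was £24.02 ÷ 1.30872 ≈ £18.35.

£18.35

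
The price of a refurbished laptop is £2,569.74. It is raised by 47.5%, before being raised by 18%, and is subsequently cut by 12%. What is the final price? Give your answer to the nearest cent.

£3,935.92

Each change multiplies by a factor: 1.475 × 1.18 × 0.88 = 1.53164.
£2,569.74 × 1.53164 = £3935.9165736 ≈ £3,935.92.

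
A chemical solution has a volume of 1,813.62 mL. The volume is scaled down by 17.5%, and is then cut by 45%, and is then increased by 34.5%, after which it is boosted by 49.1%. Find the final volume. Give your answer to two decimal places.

After the 17.5% decrease: 1,813.62 × 0.825 = 1496.2365.
Apply the 45% decrease: 1496.2365 × 0.55 = 822.930075.
Apply the 34.5% increase: 822.930075 × 1.345 = 1106.840950875.
49.1% increase: 1106.840950875 × 1.491 = 1650.299857754625 ≈ 1,650.30.

1,650.30 mL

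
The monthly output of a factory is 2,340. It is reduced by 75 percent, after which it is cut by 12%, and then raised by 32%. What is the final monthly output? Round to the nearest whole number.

680

After the 75% decrease: 2,340 × 0.25 = 585.
Apply the 12% decrease: 585 × 0.88 = 514.8.
After the 32% increase: 514.8 × 1.32 = 679.536 ≈ 680.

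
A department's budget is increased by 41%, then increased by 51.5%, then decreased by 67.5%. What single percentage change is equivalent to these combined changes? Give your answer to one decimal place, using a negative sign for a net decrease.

A 41% increase multiplies by 1.41.
Then a 51.5% increase: 1.41 × 1.515 = 2.13615.
Then a 67.5% decrease: 2.13615 × 0.325 = 0.69424875.
Overall factor 0.69424875, i.e. -30.6%.

-30.6%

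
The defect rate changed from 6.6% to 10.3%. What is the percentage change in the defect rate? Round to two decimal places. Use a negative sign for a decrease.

The change is 10.3 − 6.6 = 3.7 percentage points.
Relative to the original 6.6%, that is 3.7 ÷ 6.6 ≈ 56.06%.

56.06%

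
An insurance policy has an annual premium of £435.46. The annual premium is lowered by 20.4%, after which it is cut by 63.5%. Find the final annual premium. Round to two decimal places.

£126.52

Each change multiplies by a factor: 0.796 × 0.365 = 0.29054.
£435.46 × 0.29054 = £126.5185484 ≈ £126.52.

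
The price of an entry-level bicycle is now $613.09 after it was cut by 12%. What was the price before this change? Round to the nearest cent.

$696.69

The overall multiplier applied was 0.88.
So the original price was $613.09 ÷ 0.88 ≈ $696.69.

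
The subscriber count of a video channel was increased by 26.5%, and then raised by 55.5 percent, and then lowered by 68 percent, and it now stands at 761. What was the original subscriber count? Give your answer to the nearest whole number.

The overall multiplier applied was 1.265 × 1.555 × 0.32 = 0.629464.
So the original subscriber count was 761 ÷ 0.629464 ≈ 1209.

1209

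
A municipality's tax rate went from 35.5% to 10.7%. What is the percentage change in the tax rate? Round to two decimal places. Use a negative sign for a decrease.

The change is 10.7 − 35.5 = -24.8 percentage points.
Relative to the original 35.5%, that is -24.8 ÷ 35.5 ≈ -69.86%.

-69.86%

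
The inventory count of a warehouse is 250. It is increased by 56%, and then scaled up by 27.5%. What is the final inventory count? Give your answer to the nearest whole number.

497

Each change multiplies by a factor: 1.56 × 1.275 = 1.989.
250 × 1.989 = 497.25 ≈ 497.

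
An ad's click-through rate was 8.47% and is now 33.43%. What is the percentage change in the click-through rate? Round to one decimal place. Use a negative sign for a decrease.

294.7%

The change is 33.43 − 8.47 = 24.96 percentage points.
Relative to the original 8.47%, that is 24.96 ÷ 8.47 ≈ 294.7%.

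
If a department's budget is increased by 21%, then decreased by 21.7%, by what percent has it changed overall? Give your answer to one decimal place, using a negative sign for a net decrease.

-5.3%

The combined multiplier is 1.21 × 0.783 = 0.94743.
That corresponds to a decrease of 5.3%.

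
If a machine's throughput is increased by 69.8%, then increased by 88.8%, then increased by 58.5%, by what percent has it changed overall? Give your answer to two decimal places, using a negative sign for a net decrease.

408.12%

The combined multiplier is 1.698 × 1.888 × 1.585 = 5.08123104.
That corresponds to an increase of 408.12%.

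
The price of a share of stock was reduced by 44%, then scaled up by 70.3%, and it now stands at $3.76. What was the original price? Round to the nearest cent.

Undoing the 70.3% increase: $3.76 ÷ 1.703 ≈ $2.207868.
Undoing the 44% decrease: $2.207868 ÷ 0.56 ≈ $3.94.

$3.94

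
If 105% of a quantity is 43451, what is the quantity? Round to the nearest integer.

43451 ÷ 1.05 ≈ 41382.

41382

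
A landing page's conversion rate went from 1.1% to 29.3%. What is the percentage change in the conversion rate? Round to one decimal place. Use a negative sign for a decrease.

The change is 29.3 − 1.1 = 28.2 percentage points.
Relative to the original 1.1%, that is 28.2 ÷ 1.1 ≈ 2563.6%.

2563.6%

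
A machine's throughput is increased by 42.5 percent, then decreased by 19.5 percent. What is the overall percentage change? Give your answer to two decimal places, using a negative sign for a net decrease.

The combined multiplier is 1.425 × 0.805 = 1.147125.
That corresponds to an increase of 14.71%.

14.71%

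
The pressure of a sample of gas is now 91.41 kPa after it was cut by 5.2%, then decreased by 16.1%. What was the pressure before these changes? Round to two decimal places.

114.93 kPa

Undoing the 16.1% decrease: 91.41 ÷ 0.839 ≈ 108.951132.
Undoing the 5.2% decrease: 108.951132 ÷ 0.948 ≈ 114.93 kPa.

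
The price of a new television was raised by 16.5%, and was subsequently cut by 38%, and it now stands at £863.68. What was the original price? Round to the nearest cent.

The overall multiplier applied was 1.165 × 0.62 = 0.7223.
So the original price was £863.68 ÷ 0.7223 ≈ £1195.74.

£1195.74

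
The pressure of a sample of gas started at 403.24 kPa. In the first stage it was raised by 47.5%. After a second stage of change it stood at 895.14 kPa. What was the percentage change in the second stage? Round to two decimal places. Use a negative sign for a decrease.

After the first stage: 403.24 × 1.475 = 594.779.
Second-stage multiplier: 895.14 ÷ 594.779 ≈ 1.504996.
That is a change of 50.50%.

50.50%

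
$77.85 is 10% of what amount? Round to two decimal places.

$77.85 ÷ 0.1 = $778.50.

$778.50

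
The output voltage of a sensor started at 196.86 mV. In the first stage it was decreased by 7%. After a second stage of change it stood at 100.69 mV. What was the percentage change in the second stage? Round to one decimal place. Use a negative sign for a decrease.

After the first stage: 196.86 × 0.93 = 183.0798.
Second-stage multiplier: 100.69 ÷ 183.0798 ≈ 0.54998.
That is a change of -45.0%.

-45.0%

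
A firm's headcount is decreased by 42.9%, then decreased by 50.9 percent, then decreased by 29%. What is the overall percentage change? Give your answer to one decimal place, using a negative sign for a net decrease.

The combined multiplier is 0.571 × 0.491 × 0.71 = 0.19905631.
That corresponds to a decrease of 80.1%.

-80.1%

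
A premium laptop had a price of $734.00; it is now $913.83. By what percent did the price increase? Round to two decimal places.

Change: $913.83 − $734.00 = $179.83.
Relative to the original: $179.83 ÷ $734.00 = 24.50%.
So the price increased by 24.50%.

24.50%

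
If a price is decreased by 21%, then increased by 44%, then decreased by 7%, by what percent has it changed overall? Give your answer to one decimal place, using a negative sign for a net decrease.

A 21% decrease multiplies by 0.79.
Then a 44% increase: 0.79 × 1.44 = 1.1376.
Then a 7% decrease: 1.1376 × 0.93 = 1.057968.
Overall factor 1.057968, i.e. 5.8%.

5.8%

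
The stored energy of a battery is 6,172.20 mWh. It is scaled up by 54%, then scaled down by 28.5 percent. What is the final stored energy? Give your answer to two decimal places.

54% increase: 6,172.20 × 1.54 = 9505.188.
Apply the 28.5% decrease: 9505.188 × 0.715 = 6796.20942 ≈ 6,796.21.

6,796.21 mWh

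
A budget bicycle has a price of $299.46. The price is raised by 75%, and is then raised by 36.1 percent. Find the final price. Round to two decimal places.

$713.24

Each change multiplies by a factor: 1.75 × 1.361 = 2.38175.
$299.46 × 2.38175 = $713.238855 ≈ $713.24.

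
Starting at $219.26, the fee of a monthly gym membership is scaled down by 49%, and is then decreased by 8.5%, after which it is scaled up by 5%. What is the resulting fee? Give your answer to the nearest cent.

$107.43

Apply the 49% decrease: $219.26 × 0.51 = $111.8226.
8.5% decrease: $111.8226 × 0.915 = $102.317679.
Apply the 5% increase: $102.317679 × 1.05 = $107.43356295 ≈ $107.43.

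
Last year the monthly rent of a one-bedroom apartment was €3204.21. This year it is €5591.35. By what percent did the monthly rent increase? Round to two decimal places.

74.50%

Change: €5591.35 − €3204.21 = €2387.14.
Relative to the original: €2387.14 ÷ €3204.21 ≈ 74.50%.
So the monthly rent increased by 74.50%.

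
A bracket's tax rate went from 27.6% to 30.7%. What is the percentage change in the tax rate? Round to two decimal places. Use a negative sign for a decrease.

11.23%

The change is 30.7 − 27.6 = 3.1 percentage points.
Relative to the original 27.6%, that is 3.1 ÷ 27.6 ≈ 11.23%.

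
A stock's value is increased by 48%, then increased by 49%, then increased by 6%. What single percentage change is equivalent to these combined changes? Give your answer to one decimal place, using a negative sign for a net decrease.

The combined multiplier is 1.48 × 1.49 × 1.06 = 2.337512.
That corresponds to an increase of 133.8%.

133.8%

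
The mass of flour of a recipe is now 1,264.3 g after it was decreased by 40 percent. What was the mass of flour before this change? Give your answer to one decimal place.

The overall multiplier applied was 0.6.
So the original mass of flour was 1,264.3 ÷ 0.6 ≈ 2,107.2 g.

2,107.2 g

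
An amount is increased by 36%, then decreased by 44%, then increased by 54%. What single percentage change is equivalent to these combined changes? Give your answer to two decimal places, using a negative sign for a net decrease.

A 36% increase multiplies by 1.36.
Then a 44% decrease: 1.36 × 0.56 = 0.7616.
Then a 54% increase: 0.7616 × 1.54 = 1.172864.
Overall factor 1.172864, i.e. 17.29%.

17.29%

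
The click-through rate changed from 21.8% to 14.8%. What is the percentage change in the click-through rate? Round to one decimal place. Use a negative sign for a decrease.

-32.1%

The change is 14.8 − 21.8 = -7.0 percentage points.
Relative to the original 21.8%, that is -7.0 ÷ 21.8 ≈ -32.1%.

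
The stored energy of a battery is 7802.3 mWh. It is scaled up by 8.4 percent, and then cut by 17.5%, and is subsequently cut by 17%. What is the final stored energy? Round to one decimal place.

5791.4 mWh

Each change multiplies by a factor: 1.084 × 0.825 × 0.83 = 0.742269.
7802.3 × 0.742269 = 5791.4054187 ≈ 5791.4.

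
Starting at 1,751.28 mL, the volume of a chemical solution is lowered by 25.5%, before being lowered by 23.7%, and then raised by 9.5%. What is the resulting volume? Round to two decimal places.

25.5% decrease: 1,751.28 × 0.745 = 1304.7036.
23.7% decrease: 1304.7036 × 0.763 = 995.4888468.
9.5% increase: 995.4888468 × 1.095 = 1090.060287246 ≈ 1,090.06.

1,090.06 mL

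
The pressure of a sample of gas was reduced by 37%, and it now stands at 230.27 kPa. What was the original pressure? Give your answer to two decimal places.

The overall multiplier applied was 0.63.
So the original pressure was 230.27 ÷ 0.63 ≈ 365.51 kPa.

365.51 kPa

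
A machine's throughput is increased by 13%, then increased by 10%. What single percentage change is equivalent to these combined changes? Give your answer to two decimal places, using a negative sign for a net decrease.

A 13% increase multiplies by 1.13.
Then a 10% increase: 1.13 × 1.1 = 1.243.
Overall factor 1.243, i.e. 24.30%.

24.30%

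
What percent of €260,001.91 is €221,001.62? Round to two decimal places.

€221,001.62 ÷ €260,001.91 ≈ 85.00%.

85.00%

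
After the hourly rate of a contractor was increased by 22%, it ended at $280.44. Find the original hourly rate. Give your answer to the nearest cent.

$229.87

The overall multiplier applied was 1.22.
So the original hourly rate was $280.44 ÷ 1.22 ≈ $229.87.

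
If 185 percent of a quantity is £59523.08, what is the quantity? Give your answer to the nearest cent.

£32174.64

£59523.08 ÷ 1.85 ≈ £32174.64.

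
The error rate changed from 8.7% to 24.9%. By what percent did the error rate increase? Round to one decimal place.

The change is 24.9 − 8.7 = 16.2 percentage points.
Relative to the original 8.7%, that is 16.2 ÷ 8.7 ≈ 186.2%.
So the error rate rose by 186.2%.

186.2%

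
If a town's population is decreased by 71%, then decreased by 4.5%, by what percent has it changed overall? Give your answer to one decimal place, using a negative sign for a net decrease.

-72.3%

A 71% decrease multiplies by 0.29.
Then a 4.5% decrease: 0.29 × 0.955 = 0.27695.
Overall factor 0.27695, i.e. -72.3%.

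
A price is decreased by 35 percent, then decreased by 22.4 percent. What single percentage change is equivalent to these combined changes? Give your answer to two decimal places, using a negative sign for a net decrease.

A 35% decrease multiplies by 0.65.
Then a 22.4% decrease: 0.65 × 0.776 = 0.5044.
Overall factor 0.5044, i.e. -49.56%.

-49.56%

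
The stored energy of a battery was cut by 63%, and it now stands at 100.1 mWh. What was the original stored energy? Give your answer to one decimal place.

The overall multiplier applied was 0.37.
So the original stored energy was 100.1 ÷ 0.37 ≈ 270.5 mWh.

270.5 mWh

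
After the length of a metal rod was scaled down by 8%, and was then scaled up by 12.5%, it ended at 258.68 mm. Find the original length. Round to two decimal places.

Undoing the 12.5% increase: 258.68 ÷ 1.125 ≈ 229.937778.
Undoing the 8% decrease: 229.937778 ÷ 0.92 ≈ 249.93 mm.

249.93 mm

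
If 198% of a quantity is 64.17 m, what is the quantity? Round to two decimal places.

64.17 m ÷ 1.98 ≈ 32.41 m.

32.41 m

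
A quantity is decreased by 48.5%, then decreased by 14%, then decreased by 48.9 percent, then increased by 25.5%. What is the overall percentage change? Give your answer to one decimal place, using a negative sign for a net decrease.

A 48.5% decrease multiplies by 0.515.
Then a 14% decrease: 0.515 × 0.86 = 0.4429.
Then a 48.9% decrease: 0.4429 × 0.511 = 0.2263219.
Then a 25.5% increase: 0.2263219 × 1.255 = 0.2840339845.
Overall factor 0.2840339845, i.e. -71.6%.

-71.6%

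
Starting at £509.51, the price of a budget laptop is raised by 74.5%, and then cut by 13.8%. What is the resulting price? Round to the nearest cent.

£766.40

74.5% increase: £509.51 × 1.745 = £889.09495.
Apply the 13.8% decrease: £889.09495 × 0.862 = £766.3998469 ≈ £766.40.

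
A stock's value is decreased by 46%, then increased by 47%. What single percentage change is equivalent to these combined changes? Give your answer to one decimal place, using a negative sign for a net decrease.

-20.6%

The combined multiplier is 0.54 × 1.47 = 0.7938.
That corresponds to a decrease of 20.6%.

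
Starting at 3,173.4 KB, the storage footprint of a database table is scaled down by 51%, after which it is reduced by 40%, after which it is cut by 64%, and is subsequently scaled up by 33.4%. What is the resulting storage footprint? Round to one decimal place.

Each change multiplies by a factor: 0.49 × 0.6 × 0.36 × 1.334 = 0.14119056.
3,173.4 × 0.14119056 = 448.054123104 ≈ 448.1.

448.1 KB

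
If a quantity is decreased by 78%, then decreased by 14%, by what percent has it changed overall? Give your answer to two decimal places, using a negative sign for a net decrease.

-81.08%

A 78% decrease multiplies by 0.22.
Then a 14% decrease: 0.22 × 0.86 = 0.1892.
Overall factor 0.1892, i.e. -81.08%.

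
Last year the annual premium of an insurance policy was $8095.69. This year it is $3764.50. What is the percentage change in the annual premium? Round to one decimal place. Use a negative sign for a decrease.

Change: $3764.50 − $8095.69 = -$4331.19.
Relative to the original: -$4331.19 ÷ $8095.69 ≈ -53.5%.

-53.5%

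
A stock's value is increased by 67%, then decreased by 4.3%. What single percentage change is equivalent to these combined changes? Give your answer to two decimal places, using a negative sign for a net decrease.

A 67% increase multiplies by 1.67.
Then a 4.3% decrease: 1.67 × 0.957 = 1.59819.
Overall factor 1.59819, i.e. 59.82%.

59.82%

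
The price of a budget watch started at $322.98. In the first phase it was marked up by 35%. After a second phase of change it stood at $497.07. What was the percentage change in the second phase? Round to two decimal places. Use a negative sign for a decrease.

14.00%

After the first phase: $322.98 × 1.35 = $436.023.
Second-phase multiplier: $497.07 ÷ $436.023 ≈ 1.140009.
That is a change of 14.00%.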